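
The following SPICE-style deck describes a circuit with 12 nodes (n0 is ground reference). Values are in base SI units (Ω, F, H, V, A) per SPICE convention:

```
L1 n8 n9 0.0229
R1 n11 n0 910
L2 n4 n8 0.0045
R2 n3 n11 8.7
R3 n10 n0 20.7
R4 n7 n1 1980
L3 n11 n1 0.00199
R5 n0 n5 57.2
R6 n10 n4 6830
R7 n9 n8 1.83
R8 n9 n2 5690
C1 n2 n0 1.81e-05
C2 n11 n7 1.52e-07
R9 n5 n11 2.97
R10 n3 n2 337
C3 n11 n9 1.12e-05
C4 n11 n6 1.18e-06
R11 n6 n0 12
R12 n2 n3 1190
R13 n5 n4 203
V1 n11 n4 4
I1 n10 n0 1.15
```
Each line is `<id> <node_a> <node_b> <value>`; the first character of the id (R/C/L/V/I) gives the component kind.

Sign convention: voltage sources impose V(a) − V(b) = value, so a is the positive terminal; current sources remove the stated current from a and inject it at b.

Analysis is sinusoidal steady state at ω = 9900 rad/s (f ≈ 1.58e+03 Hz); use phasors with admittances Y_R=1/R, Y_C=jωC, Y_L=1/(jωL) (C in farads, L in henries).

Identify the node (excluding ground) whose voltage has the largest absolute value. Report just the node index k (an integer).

10

MNA unknowns: 11 node voltages V₁..V_11 plus 1 source current (V1)
L1: Y=0.000-0.004411j on G[8,9]
R1: Y=0.001099+0.000j on G[11,0]
L2: Y=0.000-0.02245j on G[4,8]
R2: Y=0.1149+0.000j on G[3,11]
R3: Y=0.04831+0.000j on G[10,0]
R4: Y=0.0005051+0.000j on G[7,1]
L3: Y=0.000-0.05076j on G[11,1]
R5: Y=0.01748+0.000j on G[0,5]
R6: Y=0.0001464+0.000j on G[10,4]
R7: Y=0.5464+0.000j on G[9,8]
R8: Y=0.0001757+0.000j on G[9,2]
C1: Y=0.000+0.1792j on G[2,0]
C2: Y=0.000+0.001505j on G[11,7]
R9: Y=0.3367+0.000j on G[5,11]
R10: Y=0.002967+0.000j on G[3,2]
C3: Y=0.000+0.1109j on G[11,9]
C4: Y=0.000+0.01168j on G[11,6]
R11: Y=0.08333+0.000j on G[6,0]
R12: Y=0.0008403+0.000j on G[2,3]
R13: Y=0.004926+0.000j on G[5,4]
V1: row V11−V4=4, i_V1 at 11,4
I1: z[10]−=1.15, z[0]+=1.15
solve → V1=-0.07284+0.03544j, V2=0.0008039+0.0005944j, V3=-0.07048+0.03432j, V4=-4.073+0.03544j, V5=-0.1242+0.03372j, V6=-0.006276-0.009331j, V7=-0.07284+0.03544j, V8=0.9269+0.2947j, V9=0.9392+0.08941j, V10=-23.75+0.0001071j, V11=-0.07284+0.03544j
aux → i_V1=-0.02239+0.1122j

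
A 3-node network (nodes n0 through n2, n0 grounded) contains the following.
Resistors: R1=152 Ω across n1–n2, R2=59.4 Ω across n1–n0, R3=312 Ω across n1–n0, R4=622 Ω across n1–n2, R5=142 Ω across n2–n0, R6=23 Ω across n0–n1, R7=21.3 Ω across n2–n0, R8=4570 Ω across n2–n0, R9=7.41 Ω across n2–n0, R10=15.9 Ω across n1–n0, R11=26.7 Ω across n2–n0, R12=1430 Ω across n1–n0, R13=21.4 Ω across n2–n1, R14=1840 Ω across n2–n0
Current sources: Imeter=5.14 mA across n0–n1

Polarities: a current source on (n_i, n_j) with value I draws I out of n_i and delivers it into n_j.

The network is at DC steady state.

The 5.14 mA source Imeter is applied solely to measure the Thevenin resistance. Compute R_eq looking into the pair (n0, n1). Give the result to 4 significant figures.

R_eq = 5.837 Ω

Apply KCL at each of the 2 non-ground nodes and solve the resulting linear system.
Node n1: branches {R1, R2, R3, R4, R6, R10, R12, R13, Imeter} → V_1 = 0.03000
Node n2: branches {R1, R4, R5, R7, R8, R9, R11, R13, R14} → V_2 = 0.005840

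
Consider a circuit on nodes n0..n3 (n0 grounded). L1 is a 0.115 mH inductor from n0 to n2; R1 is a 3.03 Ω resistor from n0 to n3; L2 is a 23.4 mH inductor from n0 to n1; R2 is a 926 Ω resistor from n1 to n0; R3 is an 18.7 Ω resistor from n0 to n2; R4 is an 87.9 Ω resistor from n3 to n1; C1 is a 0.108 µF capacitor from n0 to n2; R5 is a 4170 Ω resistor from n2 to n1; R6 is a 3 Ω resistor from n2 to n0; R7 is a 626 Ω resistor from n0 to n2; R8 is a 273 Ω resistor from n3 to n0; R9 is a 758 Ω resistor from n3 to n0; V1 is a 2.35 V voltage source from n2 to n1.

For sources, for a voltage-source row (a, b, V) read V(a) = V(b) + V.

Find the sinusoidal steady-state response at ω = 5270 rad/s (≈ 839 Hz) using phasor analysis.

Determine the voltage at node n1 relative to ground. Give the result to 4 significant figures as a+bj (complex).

Element admittances at ω=5270 rad/s:
  Y(L1) = 0.000-1.650j S between n0,n2
  Y(R1) = 0.3300+0.000j S between n0,n3
  Y(L2) = 0.000-0.008109j S between n0,n1
  Y(R2) = 0.001080+0.000j S between n1,n0
  Y(R3) = 0.05348+0.000j S between n0,n2
  Y(R4) = 0.01138+0.000j S between n3,n1
  Y(C1) = 0.000+0.0005692j S between n0,n2
  Y(R5) = 0.0002398+0.000j S between n2,n1
  Y(R6) = 0.3333+0.000j S between n2,n0
  Y(R7) = 0.001597+0.000j S between n0,n2
  Y(R8) = 0.003663+0.000j S between n3,n0
  Y(R9) = 0.001319+0.000j S between n3,n0
  V1: constraint V(n2)−V(n1) = 2.35
Assemble and solve the 4×4 MNA system:
  V(n1)=-2.335+0.01356j  V(n2)=0.01477+0.01356j  V(n3)=-0.07670+0.0004454j
  i(V1)=-0.02867+0.01910j

-2.335+0.01356j V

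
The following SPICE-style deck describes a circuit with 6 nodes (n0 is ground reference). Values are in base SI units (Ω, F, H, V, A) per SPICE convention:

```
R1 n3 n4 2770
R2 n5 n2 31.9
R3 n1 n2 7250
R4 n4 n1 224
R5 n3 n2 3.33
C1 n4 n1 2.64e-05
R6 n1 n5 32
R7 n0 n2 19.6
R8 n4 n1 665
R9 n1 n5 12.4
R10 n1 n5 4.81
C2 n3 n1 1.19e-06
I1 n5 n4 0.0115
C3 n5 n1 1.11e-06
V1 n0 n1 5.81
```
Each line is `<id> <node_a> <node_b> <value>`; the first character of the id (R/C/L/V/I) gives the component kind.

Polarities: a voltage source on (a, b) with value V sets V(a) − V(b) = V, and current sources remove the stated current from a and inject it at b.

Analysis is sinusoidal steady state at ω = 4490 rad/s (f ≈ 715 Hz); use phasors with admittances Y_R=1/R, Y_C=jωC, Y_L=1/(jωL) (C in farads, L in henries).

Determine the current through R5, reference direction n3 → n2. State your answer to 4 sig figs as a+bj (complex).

MNA unknowns: 5 node voltages V₁..V_5 plus 1 source current (V1)
R1: Y=0.0003610+0.000j on G[3,4]
R2: Y=0.03135+0.000j on G[5,2]
R3: Y=0.0001379+0.000j on G[1,2]
R4: Y=0.004464+0.000j on G[4,1]
R5: Y=0.3003+0.000j on G[3,2]
C1: Y=0.000+0.1185j on G[4,1]
R6: Y=0.03125+0.000j on G[1,5]
R7: Y=0.05102+0.000j on G[0,2]
R8: Y=0.001504+0.000j on G[4,1]
R9: Y=0.08065+0.000j on G[1,5]
R10: Y=0.2079+0.000j on G[1,5]
C2: Y=0.000+0.005343j on G[3,1]
I1: z[5]−=0.0115, z[4]+=0.0115
C3: Y=0.000+0.004984j on G[5,1]
V1: row V0−V1=5.81, i_V1 at 0,1
solve → V1=-5.810+0.000j, V2=-2.141-0.2460j, V3=-2.151-0.3108j, V4=-5.805-0.1079j, V5=-5.516-0.02614j
aux → i_V1=-0.1093-0.01255j

-0.002980-0.01948j A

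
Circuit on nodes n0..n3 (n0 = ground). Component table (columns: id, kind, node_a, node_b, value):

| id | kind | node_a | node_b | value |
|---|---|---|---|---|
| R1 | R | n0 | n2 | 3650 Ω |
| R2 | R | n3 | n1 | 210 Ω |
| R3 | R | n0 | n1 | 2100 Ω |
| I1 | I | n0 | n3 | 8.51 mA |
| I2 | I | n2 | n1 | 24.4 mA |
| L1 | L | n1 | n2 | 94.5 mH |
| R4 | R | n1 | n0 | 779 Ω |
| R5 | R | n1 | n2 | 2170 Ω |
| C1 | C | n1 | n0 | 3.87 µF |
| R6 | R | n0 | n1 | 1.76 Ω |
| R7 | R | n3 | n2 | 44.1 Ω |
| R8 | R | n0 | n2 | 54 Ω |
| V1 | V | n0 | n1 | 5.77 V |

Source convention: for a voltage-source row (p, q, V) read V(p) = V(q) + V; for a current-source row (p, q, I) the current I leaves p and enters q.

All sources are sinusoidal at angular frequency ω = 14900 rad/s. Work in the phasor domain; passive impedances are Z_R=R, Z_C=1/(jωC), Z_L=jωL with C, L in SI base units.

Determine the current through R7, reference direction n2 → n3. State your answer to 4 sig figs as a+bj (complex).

MNA unknowns: 3 node voltages V₁..V_3 plus 1 source current (V1)
R1: Y=0.0002740+0.000j on G[0,2]
R2: Y=0.004762+0.000j on G[3,1]
R3: Y=0.0004762+0.000j on G[0,1]
I1: z[0]−=0.00851, z[3]+=0.00851
I2: z[2]−=0.0244, z[1]+=0.0244
L1: Y=0.000-0.0007102j on G[1,2]
R4: Y=0.001284+0.000j on G[1,0]
R5: Y=0.0004608+0.000j on G[1,2]
C1: Y=0.000+0.05766j on G[1,0]
R6: Y=0.5682+0.000j on G[0,1]
R7: Y=0.02268+0.000j on G[3,2]
R8: Y=0.01852+0.000j on G[0,2]
V1: row V0−V1=5.77, i_V1 at 0,1
solve → V1=-5.770+0.000j, V2=-1.847+0.1202j, V3=-2.217+0.09931j
aux → i_V1=-3.332-0.3305j

0.008408+0.0004729j A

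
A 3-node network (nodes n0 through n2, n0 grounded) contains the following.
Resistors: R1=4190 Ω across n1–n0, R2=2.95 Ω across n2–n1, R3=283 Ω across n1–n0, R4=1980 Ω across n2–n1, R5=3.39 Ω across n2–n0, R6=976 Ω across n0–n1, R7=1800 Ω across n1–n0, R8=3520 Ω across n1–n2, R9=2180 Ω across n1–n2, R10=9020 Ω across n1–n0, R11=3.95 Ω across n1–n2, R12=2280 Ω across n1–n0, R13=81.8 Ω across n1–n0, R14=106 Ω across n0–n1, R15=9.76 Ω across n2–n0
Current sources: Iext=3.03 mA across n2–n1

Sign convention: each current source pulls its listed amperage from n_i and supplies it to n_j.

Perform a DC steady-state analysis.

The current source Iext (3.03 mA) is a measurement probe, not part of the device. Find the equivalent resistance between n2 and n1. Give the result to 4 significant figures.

MNA unknowns: 2 node voltages V₁..V_2
R1: Y=0.0002387 on G[1,0]
R2: Y=0.3390 on G[2,1]
R3: Y=0.003534 on G[1,0]
R4: Y=0.0005051 on G[2,1]
R5: Y=0.2950 on G[2,0]
R6: Y=0.001025 on G[0,1]
R7: Y=0.0005556 on G[1,0]
R8: Y=0.0002841 on G[1,2]
R9: Y=0.0004587 on G[1,2]
R10: Y=0.0001109 on G[1,0]
R11: Y=0.2532 on G[1,2]
R12: Y=0.0004386 on G[1,0]
R13: Y=0.01222 on G[1,0]
R14: Y=0.009434 on G[0,1]
R15: Y=0.1025 on G[2,0]
Iext: z[2]−=0.00303, z[1]+=0.00303
solve → V1=0.004576, V2=-0.0003173

R_eq = 1.615 Ω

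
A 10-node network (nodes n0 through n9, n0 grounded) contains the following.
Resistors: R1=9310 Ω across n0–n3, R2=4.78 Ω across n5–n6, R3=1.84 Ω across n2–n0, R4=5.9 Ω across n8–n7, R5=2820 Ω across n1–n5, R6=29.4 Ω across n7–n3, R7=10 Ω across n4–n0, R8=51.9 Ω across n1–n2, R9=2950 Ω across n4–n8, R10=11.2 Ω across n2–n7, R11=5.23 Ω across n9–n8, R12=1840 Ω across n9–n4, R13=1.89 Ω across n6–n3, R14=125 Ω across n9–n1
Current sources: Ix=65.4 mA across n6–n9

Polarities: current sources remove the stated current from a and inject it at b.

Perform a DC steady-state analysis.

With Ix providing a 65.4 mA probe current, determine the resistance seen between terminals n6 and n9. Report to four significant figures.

R_eq = 41.23 Ω

Apply KCL at each of the 9 non-ground nodes and solve the resulting linear system.
Node n1: branches {R5, R8, R14} → V_1 = 0.1595
Node n2: branches {R3, R8, R10} → V_2 = -0.0004548
Node n3: branches {R1, R6, R13} → V_3 = -1.931
Node n4: branches {R7, R9, R12} → V_4 = 0.004546
Node n5: branches {R2, R5} → V_5 = -2.050
Node n6: branches {R2, R13, Ix} → V_6 = -2.053
Node n7: branches {R4, R6, R10} → V_7 = -0.03774
Node n8: branches {R4, R9, R11} → V_8 = 0.3226
Node n9: branches {R11, R12, R14, Ix} → V_9 = 0.6426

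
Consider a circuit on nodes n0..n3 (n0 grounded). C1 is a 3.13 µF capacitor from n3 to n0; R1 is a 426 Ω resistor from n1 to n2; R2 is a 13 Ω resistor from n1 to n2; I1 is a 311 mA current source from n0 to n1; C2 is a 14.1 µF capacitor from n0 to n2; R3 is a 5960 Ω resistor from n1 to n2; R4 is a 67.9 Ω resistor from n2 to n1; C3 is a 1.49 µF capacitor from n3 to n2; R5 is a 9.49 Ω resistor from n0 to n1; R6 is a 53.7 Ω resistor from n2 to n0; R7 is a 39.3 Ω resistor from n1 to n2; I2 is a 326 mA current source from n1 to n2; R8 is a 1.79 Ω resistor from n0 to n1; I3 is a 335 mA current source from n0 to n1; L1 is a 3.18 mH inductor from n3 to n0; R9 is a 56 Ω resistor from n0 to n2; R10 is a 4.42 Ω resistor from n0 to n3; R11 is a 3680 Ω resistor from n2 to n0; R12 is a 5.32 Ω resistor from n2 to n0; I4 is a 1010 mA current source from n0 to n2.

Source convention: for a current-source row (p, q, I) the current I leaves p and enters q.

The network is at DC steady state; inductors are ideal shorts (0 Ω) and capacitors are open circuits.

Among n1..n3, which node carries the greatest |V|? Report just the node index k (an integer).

Apply KCL at each of the 3 non-ground nodes and solve the resulting linear system.
Node n1: branches {R1, R2, I1, R3, R4, R5, R7, I2, R8, I3} → V_1 = 1.057
Node n2: branches {R1, R2, C2, R3, R4, C3, R6, R7, I2, R9, R11, R12, I4} → V_2 = 4.247
Node n3: branches {C1, C3, L1, R10} → V_3 = 0.000
Source currents: i(L1)=0.000

2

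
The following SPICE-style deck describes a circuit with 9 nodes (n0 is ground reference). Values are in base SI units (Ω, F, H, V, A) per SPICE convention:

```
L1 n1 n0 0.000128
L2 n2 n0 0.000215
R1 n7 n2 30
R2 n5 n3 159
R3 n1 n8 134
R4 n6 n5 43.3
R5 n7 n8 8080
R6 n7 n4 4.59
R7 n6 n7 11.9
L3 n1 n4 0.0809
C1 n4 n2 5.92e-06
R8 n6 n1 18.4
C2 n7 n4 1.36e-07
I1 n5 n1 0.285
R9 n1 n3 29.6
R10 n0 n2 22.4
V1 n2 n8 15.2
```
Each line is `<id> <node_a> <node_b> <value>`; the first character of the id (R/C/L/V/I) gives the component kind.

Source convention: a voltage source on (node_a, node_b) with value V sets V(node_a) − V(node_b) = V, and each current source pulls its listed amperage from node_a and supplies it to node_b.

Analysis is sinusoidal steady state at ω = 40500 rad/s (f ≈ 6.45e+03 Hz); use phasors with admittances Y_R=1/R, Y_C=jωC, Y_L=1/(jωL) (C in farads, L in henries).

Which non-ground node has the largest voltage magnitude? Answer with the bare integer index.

Apply KCL at each of the 8 non-ground nodes and solve the resulting linear system.
Node n1: branches {L1, R3, L3, R8, I1, R9} → V_1 = -0.03854+0.03630j
Node n2: branches {L2, R1, C1, R10, V1} → V_2 = 0.03565-0.07483j
Node n3: branches {R2, R9} → V_3 = -1.857+0.05427j
Node n4: branches {R6, L3, C1, C2} → V_4 = -0.04770+0.3551j
Node n5: branches {R2, R4, I1} → V_5 = -11.63+0.1508j
Node n6: branches {R4, R7, R8} → V_6 = -1.948+0.1771j
Node n7: branches {R1, R5, R6, R7, C2} → V_7 = -0.5224+0.2754j
Node n8: branches {R3, R5, V1} → V_8 = -15.16-0.07483j
Source currents: i(V1)=-0.1147-0.0008726j

8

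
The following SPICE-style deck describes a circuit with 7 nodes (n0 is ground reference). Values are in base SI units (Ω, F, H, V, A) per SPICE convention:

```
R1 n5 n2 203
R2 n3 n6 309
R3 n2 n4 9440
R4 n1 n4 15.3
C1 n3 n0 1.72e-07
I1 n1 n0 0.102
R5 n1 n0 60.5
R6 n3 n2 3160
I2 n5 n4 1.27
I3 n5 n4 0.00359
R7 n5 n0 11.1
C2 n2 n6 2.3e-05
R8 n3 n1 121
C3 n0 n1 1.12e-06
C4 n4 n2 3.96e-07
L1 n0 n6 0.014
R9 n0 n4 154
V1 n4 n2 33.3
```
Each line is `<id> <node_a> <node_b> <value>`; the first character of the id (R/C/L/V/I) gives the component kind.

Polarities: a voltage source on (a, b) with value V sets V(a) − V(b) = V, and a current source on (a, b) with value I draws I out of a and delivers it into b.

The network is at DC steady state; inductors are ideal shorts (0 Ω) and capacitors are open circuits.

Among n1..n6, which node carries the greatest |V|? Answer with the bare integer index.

4

MNA unknowns: 6 node voltages V₁..V_6 plus 2 source currents (L1, V1)
R1: Y=0.004926 on G[5,2]
R2: Y=0.003236 on G[3,6]
R3: Y=0.0001059 on G[2,4]
R4: Y=0.06536 on G[1,4]
C1: Y=0.000 on G[3,0]
I1: z[1]−=0.102, z[0]+=0.102
R5: Y=0.01653 on G[1,0]
R6: Y=0.0003165 on G[3,2]
I2: z[5]−=1.27, z[4]+=1.27
I3: z[5]−=0.00359, z[4]+=0.00359
R7: Y=0.09009 on G[5,0]
C2: Y=0.000 on G[2,6]
R8: Y=0.008264 on G[3,1]
C3: Y=0.000 on G[0,1]
C4: Y=0.000 on G[4,2]
L1: row V0−V6=0, i_L1 at 0,6
R9: Y=0.006494 on G[0,4]
V1: row V4−V2=33.3, i_V1 at 4,2
solve → V1=37.43, V2=16.52, V3=26.62, V4=49.82, V5=-12.55, V6=0.000
aux → i_L1=-0.08615, i_V1=0.1365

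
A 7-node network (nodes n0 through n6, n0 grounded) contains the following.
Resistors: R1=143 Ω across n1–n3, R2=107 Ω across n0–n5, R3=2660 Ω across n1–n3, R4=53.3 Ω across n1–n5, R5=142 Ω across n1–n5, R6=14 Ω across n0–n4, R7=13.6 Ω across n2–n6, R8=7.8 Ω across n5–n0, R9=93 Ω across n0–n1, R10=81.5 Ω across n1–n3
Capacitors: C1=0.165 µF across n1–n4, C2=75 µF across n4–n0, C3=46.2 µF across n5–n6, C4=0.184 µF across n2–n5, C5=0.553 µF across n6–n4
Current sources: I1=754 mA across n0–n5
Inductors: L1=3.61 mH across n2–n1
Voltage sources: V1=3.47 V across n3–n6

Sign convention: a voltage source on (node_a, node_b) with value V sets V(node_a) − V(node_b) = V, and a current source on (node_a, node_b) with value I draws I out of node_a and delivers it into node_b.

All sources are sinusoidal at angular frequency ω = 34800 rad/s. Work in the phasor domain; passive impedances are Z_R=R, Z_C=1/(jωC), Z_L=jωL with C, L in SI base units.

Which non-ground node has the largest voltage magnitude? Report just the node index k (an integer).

3

Element admittances at ω=34800 rad/s:
  Y(R1) = 0.006993+0.000j S between n1,n3
  Y(R2) = 0.009346+0.000j S between n0,n5
  Y(C1) = 0.000+0.005742j S between n1,n4
  Y(R3) = 0.0003759+0.000j S between n1,n3
  Y(R4) = 0.01876+0.000j S between n1,n5
  I1: injects 0.754 A into n5 (from n0)
  Y(R5) = 0.007042+0.000j S between n1,n5
  Y(R6) = 0.07143+0.000j S between n0,n4
  Y(R7) = 0.07353+0.000j S between n2,n6
  Y(C2) = 0.000+2.610j S between n4,n0
  Y(R8) = 0.1282+0.000j S between n5,n0
  Y(R9) = 0.01075+0.000j S between n0,n1
  Y(C3) = 0.000+1.608j S between n5,n6
  Y(C4) = 0.000+0.006403j S between n2,n5
  Y(L1) = 0.000-0.007960j S between n2,n1
  Y(R10) = 0.01227+0.000j S between n1,n3
  Y(C5) = 0.000+0.01924j S between n6,n4
  V1: constraint V(n3)−V(n6) = 3.47
Assemble and solve the 7×7 MNA system:
  V(n1)=5.114-1.107j  V(n2)=4.835-0.7715j  V(n3)=8.339-0.7497j  V(n4)=0.04688-0.006618j  V(n5)=4.932-0.7996j  V(n6)=4.869-0.7497j
  i(V1)=-0.06333-0.007024j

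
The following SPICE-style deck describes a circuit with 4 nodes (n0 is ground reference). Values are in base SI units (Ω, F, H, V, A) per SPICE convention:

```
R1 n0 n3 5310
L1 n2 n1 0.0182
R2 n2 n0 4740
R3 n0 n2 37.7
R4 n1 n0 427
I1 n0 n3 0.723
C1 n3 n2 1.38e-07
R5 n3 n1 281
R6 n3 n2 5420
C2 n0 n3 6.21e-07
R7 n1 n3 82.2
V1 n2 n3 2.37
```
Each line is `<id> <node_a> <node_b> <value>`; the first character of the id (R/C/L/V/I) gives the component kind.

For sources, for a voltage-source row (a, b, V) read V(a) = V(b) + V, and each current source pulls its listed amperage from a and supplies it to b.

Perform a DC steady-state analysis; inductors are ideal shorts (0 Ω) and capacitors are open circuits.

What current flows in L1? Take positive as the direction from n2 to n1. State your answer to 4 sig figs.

Apply KCL at each of the 3 non-ground nodes and solve the resulting linear system.
Node n1: branches {L1, R4, R5, R7} → V_1 = 24.72
Node n2: branches {L1, R2, R3, C1, R6, V1} → V_2 = 24.72
Node n3: branches {R1, I1, C1, R5, R6, C2, R7, V1} → V_3 = 22.35
Source currents: i(L1)=0.09516, i(V1)=-0.7565

0.09516 A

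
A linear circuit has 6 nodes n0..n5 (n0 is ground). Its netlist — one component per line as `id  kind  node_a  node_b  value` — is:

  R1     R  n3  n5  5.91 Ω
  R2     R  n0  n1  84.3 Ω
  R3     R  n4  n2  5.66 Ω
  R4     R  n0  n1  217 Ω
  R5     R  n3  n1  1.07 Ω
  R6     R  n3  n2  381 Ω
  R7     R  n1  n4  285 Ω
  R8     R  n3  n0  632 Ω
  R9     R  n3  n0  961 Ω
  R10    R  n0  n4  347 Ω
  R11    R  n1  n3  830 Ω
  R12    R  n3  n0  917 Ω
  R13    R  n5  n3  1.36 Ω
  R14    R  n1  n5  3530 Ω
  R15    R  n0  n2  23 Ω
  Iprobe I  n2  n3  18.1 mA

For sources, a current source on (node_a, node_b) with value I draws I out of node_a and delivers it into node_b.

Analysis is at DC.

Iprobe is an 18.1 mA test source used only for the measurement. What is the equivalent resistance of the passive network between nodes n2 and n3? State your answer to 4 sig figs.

Element admittances at DC:
  Y(R1) = 0.1692 S between n3,n5
  Y(R2) = 0.01186 S between n0,n1
  Y(R3) = 0.1767 S between n4,n2
  Y(R4) = 0.004608 S between n0,n1
  Y(R5) = 0.9346 S between n3,n1
  Y(R6) = 0.002625 S between n3,n2
  Y(R7) = 0.003509 S between n1,n4
  Y(R8) = 0.001582 S between n3,n0
  Y(R9) = 0.001041 S between n3,n0
  Y(R10) = 0.002882 S between n0,n4
  Y(R11) = 0.001205 S between n1,n3
  Y(R12) = 0.001091 S between n3,n0
  Y(R13) = 0.7353 S between n5,n3
  Y(R14) = 0.0002833 S between n1,n5
  Y(R15) = 0.04348 S between n0,n2
  Iprobe: injects 0.0181 A into n3 (from n2)
Assemble and solve the 5×5 MNA system:
  V(n1)=0.6234  V(n2)=-0.2739  V(n3)=0.6376  V(n4)=-0.2524  V(n5)=0.6376

R_eq = 50.36 Ω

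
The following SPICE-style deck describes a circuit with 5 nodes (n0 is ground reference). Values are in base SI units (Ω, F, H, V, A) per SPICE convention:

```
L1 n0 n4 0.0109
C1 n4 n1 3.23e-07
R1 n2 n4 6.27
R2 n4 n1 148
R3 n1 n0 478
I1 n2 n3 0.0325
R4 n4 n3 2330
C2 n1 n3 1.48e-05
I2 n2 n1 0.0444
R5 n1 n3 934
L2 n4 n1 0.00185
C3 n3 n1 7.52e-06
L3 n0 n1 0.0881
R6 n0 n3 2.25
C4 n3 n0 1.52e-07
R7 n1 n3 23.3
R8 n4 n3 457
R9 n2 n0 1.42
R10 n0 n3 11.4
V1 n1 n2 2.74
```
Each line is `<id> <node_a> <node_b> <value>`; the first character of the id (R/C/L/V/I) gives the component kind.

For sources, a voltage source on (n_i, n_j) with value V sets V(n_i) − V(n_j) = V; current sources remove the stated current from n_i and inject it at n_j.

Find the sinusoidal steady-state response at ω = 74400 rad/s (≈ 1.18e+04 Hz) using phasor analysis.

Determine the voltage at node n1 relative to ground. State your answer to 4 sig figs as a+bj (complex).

1.604-0.2126j V

Element admittances at ω=74400 rad/s:
  Y(L1) = 0.000-0.001233j S between n0,n4
  Y(C1) = 0.000+0.02403j S between n4,n1
  Y(R1) = 0.1595+0.000j S between n2,n4
  Y(R2) = 0.006757+0.000j S between n4,n1
  Y(R3) = 0.002092+0.000j S between n1,n0
  I1: injects 0.0325 A into n3 (from n2)
  Y(R4) = 0.0004292+0.000j S between n4,n3
  Y(C2) = 0.000+1.101j S between n1,n3
  I2: injects 0.0444 A into n1 (from n2)
  Y(R5) = 0.001071+0.000j S between n1,n3
  Y(L2) = 0.000-0.007265j S between n4,n1
  Y(C3) = 0.000+0.5595j S between n3,n1
  Y(L3) = 0.000-0.0001526j S between n0,n1
  Y(R6) = 0.4444+0.000j S between n0,n3
  Y(C4) = 0.000+0.01131j S between n3,n0
  Y(R7) = 0.04292+0.000j S between n1,n3
  Y(R8) = 0.002188+0.000j S between n4,n3
  Y(R9) = 0.7042+0.000j S between n2,n0
  Y(R10) = 0.08772+0.000j S between n0,n3
  V1: constraint V(n1)−V(n2) = 2.74
Assemble and solve the 5×5 MNA system:
  V(n1)=1.604-0.2126j  V(n2)=-1.136-0.2126j  V(n3)=1.502+0.2486j  V(n4)=-0.9602+0.04211j
  i(V1)=-0.7509-0.1904j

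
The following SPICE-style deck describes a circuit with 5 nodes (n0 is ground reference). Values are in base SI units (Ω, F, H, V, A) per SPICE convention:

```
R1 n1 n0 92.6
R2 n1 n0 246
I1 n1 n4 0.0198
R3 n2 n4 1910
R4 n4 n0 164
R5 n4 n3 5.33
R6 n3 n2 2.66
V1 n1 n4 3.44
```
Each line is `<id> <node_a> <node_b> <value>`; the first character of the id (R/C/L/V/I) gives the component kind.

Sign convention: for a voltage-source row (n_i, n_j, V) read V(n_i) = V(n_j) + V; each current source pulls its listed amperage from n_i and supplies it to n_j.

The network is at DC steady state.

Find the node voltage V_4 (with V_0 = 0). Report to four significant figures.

-2.439 V

Element admittances at DC:
  Y(R1) = 0.01080 S between n1,n0
  Y(R2) = 0.004065 S between n1,n0
  I1: injects 0.0198 A into n4 (from n1)
  Y(R3) = 0.0005236 S between n2,n4
  Y(R4) = 0.006098 S between n4,n0
  Y(R5) = 0.1876 S between n4,n3
  Y(R6) = 0.3759 S between n3,n2
  V1: constraint V(n1)−V(n4) = 3.44
Assemble and solve the 5×5 MNA system:
  V(n1)=1.001  V(n2)=-2.439  V(n3)=-2.439  V(n4)=-2.439
  i(V1)=-0.03467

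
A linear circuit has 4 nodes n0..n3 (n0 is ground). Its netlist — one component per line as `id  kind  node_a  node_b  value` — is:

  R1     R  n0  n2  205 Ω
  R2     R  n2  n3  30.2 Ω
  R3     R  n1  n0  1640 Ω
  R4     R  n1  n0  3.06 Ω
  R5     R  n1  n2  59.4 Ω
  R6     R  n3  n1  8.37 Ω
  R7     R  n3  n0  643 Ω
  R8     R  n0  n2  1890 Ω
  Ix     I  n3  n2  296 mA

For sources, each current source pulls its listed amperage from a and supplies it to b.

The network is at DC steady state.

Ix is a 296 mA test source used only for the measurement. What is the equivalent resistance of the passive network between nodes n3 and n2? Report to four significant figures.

R_eq = 19.29 Ω

MNA unknowns: 3 node voltages V₁..V_3
R1: Y=0.004878 on G[0,2]
R2: Y=0.03311 on G[2,3]
R3: Y=0.0006098 on G[1,0]
R4: Y=0.3268 on G[1,0]
R5: Y=0.01684 on G[1,2]
R6: Y=0.1195 on G[3,1]
R7: Y=0.001555 on G[3,0]
R8: Y=0.0005291 on G[0,2]
Ix: z[3]−=0.296, z[2]+=0.296
solve → V1=-0.07394, V2=4.753, V3=-0.9567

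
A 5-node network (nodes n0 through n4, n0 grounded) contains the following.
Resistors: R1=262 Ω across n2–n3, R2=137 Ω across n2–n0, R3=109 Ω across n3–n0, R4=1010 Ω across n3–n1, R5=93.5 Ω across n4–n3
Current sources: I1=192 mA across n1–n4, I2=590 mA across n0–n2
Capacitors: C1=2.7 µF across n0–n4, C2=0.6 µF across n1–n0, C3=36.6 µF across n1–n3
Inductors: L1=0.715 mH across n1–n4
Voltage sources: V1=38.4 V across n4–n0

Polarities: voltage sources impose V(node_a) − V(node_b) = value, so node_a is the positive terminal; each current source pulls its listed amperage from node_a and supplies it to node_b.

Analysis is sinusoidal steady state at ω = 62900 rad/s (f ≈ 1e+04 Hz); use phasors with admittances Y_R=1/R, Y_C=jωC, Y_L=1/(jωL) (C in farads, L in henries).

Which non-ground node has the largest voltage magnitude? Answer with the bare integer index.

2

Apply KCL at each of the 4 non-ground nodes and solve the resulting linear system.
Node n1: branches {I1, L1, R4, C2, C3} → V_1 = -5.224-34.23j
Node n2: branches {R1, R2, I2} → V_2 = 51.40-11.86j
Node n3: branches {R1, R3, R4, R5, C3} → V_3 = -4.888-34.54j
Node n4: branches {I1, C1, L1, R5, V1} → V_4 = 38.40+0.000j
Source currents: i(V1)=-1.032-5.921j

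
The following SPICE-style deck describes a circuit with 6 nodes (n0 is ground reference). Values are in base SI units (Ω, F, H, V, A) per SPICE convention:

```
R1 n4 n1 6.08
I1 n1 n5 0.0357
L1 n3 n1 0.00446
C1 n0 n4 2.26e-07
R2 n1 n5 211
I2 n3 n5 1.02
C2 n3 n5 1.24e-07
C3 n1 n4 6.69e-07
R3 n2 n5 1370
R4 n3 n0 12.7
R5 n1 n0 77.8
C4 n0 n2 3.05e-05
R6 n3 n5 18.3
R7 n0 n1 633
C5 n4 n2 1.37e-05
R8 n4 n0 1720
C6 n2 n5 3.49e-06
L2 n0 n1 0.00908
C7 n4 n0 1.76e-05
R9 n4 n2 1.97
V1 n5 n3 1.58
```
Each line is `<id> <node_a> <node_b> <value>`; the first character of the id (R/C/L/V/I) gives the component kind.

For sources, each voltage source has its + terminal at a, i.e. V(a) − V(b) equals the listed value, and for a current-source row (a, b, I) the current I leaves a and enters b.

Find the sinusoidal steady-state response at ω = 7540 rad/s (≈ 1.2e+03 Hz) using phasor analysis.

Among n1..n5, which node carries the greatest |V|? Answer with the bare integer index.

MNA unknowns: 5 node voltages V₁..V_5 plus 1 source current (V1)
R1: Y=0.1645+0.000j on G[4,1]
I1: z[1]−=0.0357, z[5]+=0.0357
L1: Y=0.000-0.02974j on G[3,1]
C1: Y=0.000+0.001704j on G[0,4]
R2: Y=0.004739+0.000j on G[1,5]
I2: z[3]−=1.02, z[5]+=1.02
C2: Y=0.000+0.0009350j on G[3,5]
C3: Y=0.000+0.005044j on G[1,4]
R3: Y=0.0007299+0.000j on G[2,5]
R4: Y=0.07874+0.000j on G[3,0]
R5: Y=0.01285+0.000j on G[1,0]
C4: Y=0.000+0.2300j on G[0,2]
R6: Y=0.05464+0.000j on G[3,5]
R7: Y=0.001580+0.000j on G[0,1]
C5: Y=0.000+0.1033j on G[4,2]
R8: Y=0.0005814+0.000j on G[4,0]
C6: Y=0.000+0.02631j on G[2,5]
L2: Y=0.000-0.01461j on G[0,1]
C7: Y=0.000+0.1327j on G[4,0]
R9: Y=0.5076+0.000j on G[4,2]
V1: row V5−V3=1.58, i_V1 at 5,3
solve → V1=-0.1607-0.05958j, V2=0.1042+0.06493j, V3=0.2879-0.3955j, V4=0.04213+0.03403j, V5=1.868-0.3955j
aux → i_V1=0.9463-0.04596j

5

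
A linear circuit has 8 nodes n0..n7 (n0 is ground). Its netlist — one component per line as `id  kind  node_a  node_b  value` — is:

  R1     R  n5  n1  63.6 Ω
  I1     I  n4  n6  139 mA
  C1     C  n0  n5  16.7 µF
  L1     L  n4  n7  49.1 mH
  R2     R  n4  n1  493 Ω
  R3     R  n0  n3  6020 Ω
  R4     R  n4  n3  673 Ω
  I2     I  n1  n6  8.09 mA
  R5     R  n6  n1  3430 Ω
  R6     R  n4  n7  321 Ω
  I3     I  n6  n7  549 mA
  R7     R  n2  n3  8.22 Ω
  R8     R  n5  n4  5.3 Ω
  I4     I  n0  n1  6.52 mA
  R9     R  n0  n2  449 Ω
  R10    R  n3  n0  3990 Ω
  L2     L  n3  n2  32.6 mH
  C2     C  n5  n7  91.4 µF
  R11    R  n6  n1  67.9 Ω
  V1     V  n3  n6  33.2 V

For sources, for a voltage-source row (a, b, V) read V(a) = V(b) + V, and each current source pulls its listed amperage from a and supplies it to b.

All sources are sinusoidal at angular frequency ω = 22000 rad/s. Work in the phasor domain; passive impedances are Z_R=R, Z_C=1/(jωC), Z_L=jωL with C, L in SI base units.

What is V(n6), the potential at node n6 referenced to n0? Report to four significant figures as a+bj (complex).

MNA unknowns: 7 node voltages V₁..V_7 plus 1 source current (V1)
R1: Y=0.01572+0.000j on G[5,1]
I1: z[4]−=0.139, z[6]+=0.139
C1: Y=0.000+0.3674j on G[0,5]
L1: Y=0.000-0.0009258j on G[4,7]
R2: Y=0.002028+0.000j on G[4,1]
R3: Y=0.0001661+0.000j on G[0,3]
R4: Y=0.001486+0.000j on G[4,3]
I2: z[1]−=0.00809, z[6]+=0.00809
R5: Y=0.0002915+0.000j on G[6,1]
R6: Y=0.003115+0.000j on G[4,7]
I3: z[6]−=0.549, z[7]+=0.549
R7: Y=0.1217+0.000j on G[2,3]
R8: Y=0.1887+0.000j on G[5,4]
I4: z[0]−=0.00652, z[1]+=0.00652
R9: Y=0.002227+0.000j on G[0,2]
R10: Y=0.0002506+0.000j on G[3,0]
L2: Y=0.000-0.001394j on G[3,2]
C2: Y=0.000+2.011j on G[5,7]
R11: Y=0.01473+0.000j on G[6,1]
V1: row V3−V6=33.2, i_V1 at 3,6
solve → V1=-20.39-0.08816j, V2=-10.84-0.07407j, V3=-11.04-0.07770j, V4=-1.008-0.1049j, V5=0.0005372-0.09598j, V6=-44.24-0.07770j, V7=0.001409-0.3676j
aux → i_V1=0.04365+0.0001570j

-44.24-0.07770j V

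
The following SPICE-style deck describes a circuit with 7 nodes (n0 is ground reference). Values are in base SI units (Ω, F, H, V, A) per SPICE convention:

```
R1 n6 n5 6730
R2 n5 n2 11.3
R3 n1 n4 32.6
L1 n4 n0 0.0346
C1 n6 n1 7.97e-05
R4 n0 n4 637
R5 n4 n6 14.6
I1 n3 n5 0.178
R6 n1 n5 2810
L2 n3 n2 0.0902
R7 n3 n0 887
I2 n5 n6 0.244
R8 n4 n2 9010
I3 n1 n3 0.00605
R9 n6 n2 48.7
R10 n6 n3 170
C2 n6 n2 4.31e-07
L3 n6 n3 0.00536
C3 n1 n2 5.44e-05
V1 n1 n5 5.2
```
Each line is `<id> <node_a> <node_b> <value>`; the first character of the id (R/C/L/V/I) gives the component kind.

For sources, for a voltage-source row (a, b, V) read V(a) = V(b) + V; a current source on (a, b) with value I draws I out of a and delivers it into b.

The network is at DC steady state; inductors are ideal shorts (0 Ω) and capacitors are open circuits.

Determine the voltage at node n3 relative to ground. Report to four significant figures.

Apply KCL at each of the 6 non-ground nodes and solve the resulting linear system.
Node n1: branches {R3, C1, R6, I3, C3, V1} → V_1 = 2.457
Node n2: branches {R2, L2, R8, R9, C2, C3} → V_2 = -1.081
Node n3: branches {I1, L2, R7, I3, R10, L3} → V_3 = -1.081
Node n4: branches {R3, L1, R4, R5, R8} → V_4 = 0.000
Node n5: branches {R1, R2, I1, R6, I2, V1} → V_5 = -2.743
Node n6: branches {R1, C1, R5, I2, R9, R10, C2, L3} → V_6 = -1.081
Source currents: i(L1)=0.001218, i(L2)=0.1470, i(L3)=0.3178, i(V1)=-0.08325

-1.081 V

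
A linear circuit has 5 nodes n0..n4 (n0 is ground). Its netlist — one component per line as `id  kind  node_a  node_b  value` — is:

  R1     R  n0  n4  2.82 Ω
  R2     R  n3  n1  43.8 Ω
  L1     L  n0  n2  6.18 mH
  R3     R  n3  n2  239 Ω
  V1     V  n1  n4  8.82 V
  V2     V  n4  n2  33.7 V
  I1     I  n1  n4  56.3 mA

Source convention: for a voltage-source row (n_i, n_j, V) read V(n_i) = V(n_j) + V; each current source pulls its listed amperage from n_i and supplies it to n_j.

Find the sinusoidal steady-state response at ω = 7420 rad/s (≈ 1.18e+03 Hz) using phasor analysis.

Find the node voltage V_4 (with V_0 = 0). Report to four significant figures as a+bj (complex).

Element admittances at ω=7420 rad/s:
  Y(R1) = 0.3546+0.000j S between n0,n4
  Y(R2) = 0.02283+0.000j S between n3,n1
  Y(L1) = 0.000-0.02181j S between n0,n2
  Y(R3) = 0.004184+0.000j S between n3,n2
  V1: constraint V(n1)−V(n4) = 8.82
  V2: constraint V(n4)−V(n2) = 33.7
  I1: injects 0.0563 A into n4 (from n1)
Assemble and solve the 6×6 MNA system:
  V(n1)=8.947-2.065j  V(n2)=-33.57-2.065j  V(n3)=2.361-2.065j  V(n4)=0.1270-2.065j
  i(V1)=-0.2067+0.000j  i(V2)=-0.1954+0.7321j

0.1270-2.065j V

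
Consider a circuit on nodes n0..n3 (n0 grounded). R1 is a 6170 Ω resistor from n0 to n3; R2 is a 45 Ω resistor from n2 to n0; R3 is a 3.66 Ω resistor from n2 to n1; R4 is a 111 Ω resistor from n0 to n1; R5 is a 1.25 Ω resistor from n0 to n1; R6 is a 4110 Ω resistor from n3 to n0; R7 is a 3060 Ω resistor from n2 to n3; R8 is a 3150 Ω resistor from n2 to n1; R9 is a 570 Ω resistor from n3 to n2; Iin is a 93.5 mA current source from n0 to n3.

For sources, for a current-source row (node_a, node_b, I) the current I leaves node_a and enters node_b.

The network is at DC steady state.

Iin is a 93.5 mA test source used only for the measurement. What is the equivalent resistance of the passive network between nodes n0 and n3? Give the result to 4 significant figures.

Apply KCL at each of the 3 non-ground nodes and solve the resulting linear system.
Node n1: branches {R3, R4, R5, R8} → V_1 = 0.08712
Node n2: branches {R2, R3, R7, R8, R9} → V_2 = 0.3448
Node n3: branches {R1, R6, R7, R9, Iin} → V_3 = 37.89

R_eq = 405.2 Ω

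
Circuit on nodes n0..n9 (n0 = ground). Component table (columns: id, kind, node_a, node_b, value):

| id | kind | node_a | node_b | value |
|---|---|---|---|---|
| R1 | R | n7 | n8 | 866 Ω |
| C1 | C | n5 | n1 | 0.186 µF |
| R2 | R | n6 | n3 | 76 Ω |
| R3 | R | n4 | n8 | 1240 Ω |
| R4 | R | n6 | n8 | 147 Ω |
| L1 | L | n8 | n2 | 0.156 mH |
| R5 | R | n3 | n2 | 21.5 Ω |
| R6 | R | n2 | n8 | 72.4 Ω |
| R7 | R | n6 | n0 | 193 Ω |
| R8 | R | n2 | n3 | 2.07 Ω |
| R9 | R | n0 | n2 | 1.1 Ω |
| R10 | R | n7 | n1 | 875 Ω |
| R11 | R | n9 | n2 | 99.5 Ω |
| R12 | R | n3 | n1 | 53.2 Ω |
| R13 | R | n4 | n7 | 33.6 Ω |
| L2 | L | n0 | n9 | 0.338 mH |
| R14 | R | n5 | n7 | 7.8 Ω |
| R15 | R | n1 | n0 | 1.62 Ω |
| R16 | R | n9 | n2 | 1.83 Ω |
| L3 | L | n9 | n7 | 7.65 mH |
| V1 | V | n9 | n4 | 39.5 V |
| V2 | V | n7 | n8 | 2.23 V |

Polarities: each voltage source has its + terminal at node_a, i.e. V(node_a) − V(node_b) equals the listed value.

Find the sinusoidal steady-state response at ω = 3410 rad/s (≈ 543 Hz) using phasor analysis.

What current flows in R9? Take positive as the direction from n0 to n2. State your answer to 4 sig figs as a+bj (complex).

MNA unknowns: 9 node voltages V₁..V_9 plus 2 source currents (V1, V2)
R1: Y=0.001155+0.000j on G[7,8]
C1: Y=0.000+0.0006343j on G[5,1]
R2: Y=0.01316+0.000j on G[6,3]
R3: Y=0.0008065+0.000j on G[4,8]
R4: Y=0.006803+0.000j on G[6,8]
L1: Y=0.000-1.880j on G[8,2]
R5: Y=0.04651+0.000j on G[3,2]
R6: Y=0.01381+0.000j on G[2,8]
R7: Y=0.005181+0.000j on G[6,0]
R8: Y=0.4831+0.000j on G[2,3]
R9: Y=0.9091+0.000j on G[0,2]
R10: Y=0.001143+0.000j on G[7,1]
R11: Y=0.01005+0.000j on G[9,2]
R12: Y=0.01880+0.000j on G[3,1]
R13: Y=0.02976+0.000j on G[4,7]
L2: Y=0.000-0.8676j on G[0,9]
R14: Y=0.1282+0.000j on G[5,7]
R15: Y=0.6173+0.000j on G[1,0]
R16: Y=0.5464+0.000j on G[9,2]
L3: Y=0.000-0.03833j on G[9,7]
V1: row V9−V4=39.5, i_V1 at 9,4
V2: row V7−V8=2.23, i_V2 at 7,8
solve → V1=-0.01625+0.01000j, V2=-0.6792+0.3234j, V3=-0.6538+0.3071j, V4=-39.15+0.7265j, V5=1.503-0.3231j, V6=-0.5385+0.07534j, V7=1.504-0.3156j, V8=-0.7256-0.3156j, V9=0.3464+0.7265j
aux → i_V1=-1.241+0.03185j, i_V2=-1.175+0.07481j

0.6175-0.2940j A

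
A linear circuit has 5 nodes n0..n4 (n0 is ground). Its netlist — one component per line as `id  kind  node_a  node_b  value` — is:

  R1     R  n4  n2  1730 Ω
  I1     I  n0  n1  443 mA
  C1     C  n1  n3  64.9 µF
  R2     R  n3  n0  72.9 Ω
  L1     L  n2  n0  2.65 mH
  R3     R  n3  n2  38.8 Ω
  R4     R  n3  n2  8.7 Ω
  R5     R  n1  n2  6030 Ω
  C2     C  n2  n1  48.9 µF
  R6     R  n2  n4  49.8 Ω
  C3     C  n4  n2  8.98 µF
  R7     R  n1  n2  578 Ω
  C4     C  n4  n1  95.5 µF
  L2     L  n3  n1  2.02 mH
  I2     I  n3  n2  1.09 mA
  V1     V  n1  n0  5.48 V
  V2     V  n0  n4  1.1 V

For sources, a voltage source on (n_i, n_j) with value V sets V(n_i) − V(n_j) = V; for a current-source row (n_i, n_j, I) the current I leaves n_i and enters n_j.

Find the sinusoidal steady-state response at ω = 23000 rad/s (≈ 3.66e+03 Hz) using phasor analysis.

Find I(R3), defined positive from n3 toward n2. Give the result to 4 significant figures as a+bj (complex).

0.02403+0.003979j A

Element admittances at ω=23000 rad/s:
  Y(R1) = 0.0005780+0.000j S between n4,n2
  I1: injects 0.443 A into n1 (from n0)
  Y(C1) = 0.000+1.493j S between n1,n3
  Y(R2) = 0.01372+0.000j S between n3,n0
  Y(L1) = 0.000-0.01641j S between n2,n0
  Y(R3) = 0.02577+0.000j S between n3,n2
  Y(R4) = 0.1149+0.000j S between n3,n2
  Y(R5) = 0.0001658+0.000j S between n1,n2
  Y(C2) = 0.000+1.125j S between n2,n1
  Y(R6) = 0.02008+0.000j S between n2,n4
  Y(C3) = 0.000+0.2065j S between n4,n2
  Y(R7) = 0.001730+0.000j S between n1,n2
  Y(C4) = 0.000+2.196j S between n4,n1
  Y(L2) = 0.000-0.02152j S between n3,n1
  I2: injects 0.00109 A into n2 (from n3)
  V1: constraint V(n1)−V(n0) = 5.48
  V2: constraint V(n0)−V(n4) = 1.1
Assemble and solve the 6×6 MNA system:
  V(n1)=5.480+0.000j  V(n2)=4.532-0.01350j  V(n3)=5.464+0.1409j  V(n4)=-1.100+0.000j
  i(V1)=0.2491-15.54j  i(V2)=-0.1191-15.62j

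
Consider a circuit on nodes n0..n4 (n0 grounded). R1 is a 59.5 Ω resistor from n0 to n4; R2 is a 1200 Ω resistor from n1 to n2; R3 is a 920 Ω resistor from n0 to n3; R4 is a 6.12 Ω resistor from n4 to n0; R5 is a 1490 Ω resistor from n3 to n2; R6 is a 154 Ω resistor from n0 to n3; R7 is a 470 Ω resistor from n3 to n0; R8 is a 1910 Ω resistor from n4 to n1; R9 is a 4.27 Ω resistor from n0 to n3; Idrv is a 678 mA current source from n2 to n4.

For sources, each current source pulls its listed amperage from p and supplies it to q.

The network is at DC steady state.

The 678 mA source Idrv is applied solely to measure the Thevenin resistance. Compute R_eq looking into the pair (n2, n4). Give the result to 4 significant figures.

R_eq = 1012. Ω

Element admittances at DC:
  Y(R1) = 0.01681 S between n0,n4
  Y(R2) = 0.0008333 S between n1,n2
  Y(R3) = 0.001087 S between n0,n3
  Y(R4) = 0.1634 S between n4,n0
  Y(R5) = 0.0006711 S between n3,n2
  Y(R6) = 0.006494 S between n0,n3
  Y(R7) = 0.002128 S between n3,n0
  Y(R8) = 0.0005236 S between n4,n1
  Y(R9) = 0.2342 S between n0,n3
  Idrv: injects 0.678 A into n4 (from n2)
Assemble and solve the 4×4 MNA system:
  V(n1)=-418.8  V(n2)=-683.4  V(n3)=-1.875  V(n4)=2.538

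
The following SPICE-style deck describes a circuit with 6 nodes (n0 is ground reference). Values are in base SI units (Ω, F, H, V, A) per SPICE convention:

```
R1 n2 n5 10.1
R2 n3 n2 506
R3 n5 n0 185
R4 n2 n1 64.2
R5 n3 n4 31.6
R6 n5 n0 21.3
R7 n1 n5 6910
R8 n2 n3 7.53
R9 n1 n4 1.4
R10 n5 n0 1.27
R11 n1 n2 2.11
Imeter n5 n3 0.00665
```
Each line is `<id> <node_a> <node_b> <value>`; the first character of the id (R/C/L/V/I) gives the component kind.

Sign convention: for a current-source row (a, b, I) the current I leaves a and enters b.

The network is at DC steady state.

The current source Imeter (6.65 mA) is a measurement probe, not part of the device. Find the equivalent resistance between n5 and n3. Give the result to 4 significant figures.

R_eq = 16.21 Ω

Element admittances at DC:
  Y(R1) = 0.09901 S between n2,n5
  Y(R2) = 0.001976 S between n3,n2
  Y(R3) = 0.005405 S between n5,n0
  Y(R4) = 0.01558 S between n2,n1
  Y(R5) = 0.03165 S between n3,n4
  Y(R6) = 0.04695 S between n5,n0
  Y(R7) = 0.0001447 S between n1,n5
  Y(R8) = 0.1328 S between n2,n3
  Y(R9) = 0.7143 S between n1,n4
  Y(R10) = 0.7874 S between n5,n0
  Y(R11) = 0.4739 S between n1,n2
  Imeter: injects 0.00665 A into n3 (from n5)
Assemble and solve the 5×5 MNA system:
  V(n1)=0.06942  V(n2)=0.06706  V(n3)=0.1078  V(n4)=0.07105  V(n5)=0.000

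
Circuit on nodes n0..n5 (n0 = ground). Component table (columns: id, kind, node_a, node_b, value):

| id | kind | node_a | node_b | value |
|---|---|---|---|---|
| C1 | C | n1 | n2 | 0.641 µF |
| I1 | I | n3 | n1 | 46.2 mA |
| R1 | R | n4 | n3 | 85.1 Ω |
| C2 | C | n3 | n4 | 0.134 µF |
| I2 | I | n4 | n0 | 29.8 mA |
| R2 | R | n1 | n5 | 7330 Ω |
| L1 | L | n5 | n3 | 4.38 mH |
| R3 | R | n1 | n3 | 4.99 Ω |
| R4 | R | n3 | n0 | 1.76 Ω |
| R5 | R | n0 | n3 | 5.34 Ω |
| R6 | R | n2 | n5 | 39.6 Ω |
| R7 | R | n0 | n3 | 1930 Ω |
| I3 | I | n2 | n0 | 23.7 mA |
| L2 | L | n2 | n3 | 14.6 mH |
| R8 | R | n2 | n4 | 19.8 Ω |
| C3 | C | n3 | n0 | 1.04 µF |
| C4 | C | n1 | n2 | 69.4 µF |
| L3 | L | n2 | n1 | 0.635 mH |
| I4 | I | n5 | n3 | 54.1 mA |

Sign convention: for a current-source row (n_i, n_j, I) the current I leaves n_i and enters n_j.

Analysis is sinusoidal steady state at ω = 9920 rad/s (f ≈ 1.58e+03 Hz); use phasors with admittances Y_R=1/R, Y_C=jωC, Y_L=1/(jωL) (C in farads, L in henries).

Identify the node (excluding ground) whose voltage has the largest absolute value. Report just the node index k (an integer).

Element admittances at ω=9920 rad/s:
  Y(C1) = 0.000+0.006359j S between n1,n2
  I1: injects 0.0462 A into n1 (from n3)
  Y(R1) = 0.01175+0.000j S between n4,n3
  Y(C2) = 0.000+0.001329j S between n3,n4
  I2: injects 0.0298 A into n0 (from n4)
  Y(R2) = 0.0001364+0.000j S between n1,n5
  Y(L1) = 0.000-0.02302j S between n5,n3
  Y(R3) = 0.2004+0.000j S between n1,n3
  Y(R4) = 0.5682+0.000j S between n3,n0
  Y(R5) = 0.1873+0.000j S between n0,n3
  Y(R6) = 0.02525+0.000j S between n2,n5
  Y(R7) = 0.0005181+0.000j S between n0,n3
  I3: injects 0.0237 A into n0 (from n2)
  Y(L2) = 0.000-0.006905j S between n2,n3
  Y(R8) = 0.05051+0.000j S between n2,n4
  Y(C3) = 0.000+0.01032j S between n3,n0
  Y(C4) = 0.000+0.6884j S between n1,n2
  Y(L3) = 0.000-0.1588j S between n2,n1
  I4: injects 0.0541 A into n3 (from n5)
Assemble and solve the 5×5 MNA system:
  V(n1)=-0.2062-0.1473j  V(n2)=-0.2613-0.01074j  V(n3)=-0.07076+0.0009656j  V(n4)=-0.7039+0.004992j  V(n5)=-1.339-1.161j

5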